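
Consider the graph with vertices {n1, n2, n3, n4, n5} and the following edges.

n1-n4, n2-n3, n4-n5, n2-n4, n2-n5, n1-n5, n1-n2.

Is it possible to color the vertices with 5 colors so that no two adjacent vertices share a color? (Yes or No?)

Yes

The chromatic number is 4. n1, n2, n4, n5 are mutually adjacent (a clique of size 4), so at least 4 colors are needed.
4 colors suffice: color red → {n2}; color blue → {n1, n3}; color green → {n5}; color yellow → {n4}.
Since 5 ≥ 4, a proper 5-coloring certainly exists.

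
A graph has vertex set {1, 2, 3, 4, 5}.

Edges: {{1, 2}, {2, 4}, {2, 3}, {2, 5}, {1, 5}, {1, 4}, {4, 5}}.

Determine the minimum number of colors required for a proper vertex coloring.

4

1, 2, 4, 5 form a clique, so at least 4 colors are needed.
4 colors suffice: 1=d, 2=a, 3=b, 4=c, 5=b. Each edge has distinct colors on its endpoints.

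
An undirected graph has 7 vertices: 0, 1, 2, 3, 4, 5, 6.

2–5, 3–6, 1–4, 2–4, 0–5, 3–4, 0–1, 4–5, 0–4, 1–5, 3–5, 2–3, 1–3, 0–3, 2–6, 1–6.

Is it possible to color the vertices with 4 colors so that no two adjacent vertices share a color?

0, 1, 3, 4, 5 are pairwise adjacent (a clique of size 5), so at least 5 colors are needed.
So 4 colors are not enough.

No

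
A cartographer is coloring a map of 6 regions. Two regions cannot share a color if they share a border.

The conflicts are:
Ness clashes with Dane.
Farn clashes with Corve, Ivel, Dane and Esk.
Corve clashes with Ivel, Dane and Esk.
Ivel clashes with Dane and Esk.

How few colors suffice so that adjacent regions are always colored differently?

Farn, Corve, Ivel, Dane pairwise conflict, so at least 4 colors are needed.
4 colors suffice: Ness=1, Farn=2, Corve=1, Ivel=3, Dane=4, Esk=4. Each listed conflict is separated.

4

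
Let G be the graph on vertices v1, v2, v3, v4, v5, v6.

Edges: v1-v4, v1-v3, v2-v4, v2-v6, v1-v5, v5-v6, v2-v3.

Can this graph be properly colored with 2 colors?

The cycle v6-v2-v3-v1-v5-v6 has odd length 5, so it cannot be 2-colored; at least 3 colors are needed.
So 2 colors are not enough.

No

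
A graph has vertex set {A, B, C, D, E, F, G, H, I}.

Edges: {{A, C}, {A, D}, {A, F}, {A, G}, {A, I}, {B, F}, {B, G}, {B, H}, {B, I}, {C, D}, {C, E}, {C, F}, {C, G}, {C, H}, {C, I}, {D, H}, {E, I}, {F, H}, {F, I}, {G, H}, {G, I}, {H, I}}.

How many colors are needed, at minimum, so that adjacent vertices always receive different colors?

B, F, H, I are pairwise adjacent (a clique of size 4), so at least 4 colors are needed.
4 colors suffice: color 1 → {B, C}; color 2 → {D, I}; color 3 → {A, E, H}; color 4 → {F, G}. No two adjacent vertices share a color.

4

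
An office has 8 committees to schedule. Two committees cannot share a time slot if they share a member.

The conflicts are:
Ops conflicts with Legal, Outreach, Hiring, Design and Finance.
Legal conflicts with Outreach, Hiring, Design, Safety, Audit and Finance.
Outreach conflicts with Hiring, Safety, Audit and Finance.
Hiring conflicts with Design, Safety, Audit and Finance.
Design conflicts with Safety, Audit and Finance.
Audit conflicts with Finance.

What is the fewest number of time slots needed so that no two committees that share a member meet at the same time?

5

Ops, Legal, Hiring, Design, Finance pairwise conflict, so at least 5 time slots are needed.
5 time slots suffice: time slot 1 → {Hiring}; time slot 2 → {Legal}; time slot 3 → {Outreach, Design}; time slot 4 → {Safety, Finance}; time slot 5 → {Ops, Audit}. Each listed conflict is separated.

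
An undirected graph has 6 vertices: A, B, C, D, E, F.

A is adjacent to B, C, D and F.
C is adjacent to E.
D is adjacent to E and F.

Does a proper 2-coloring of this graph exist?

A, D, F are mutually adjacent, so at least 3 colors are needed.
So 2 colors are not enough.

No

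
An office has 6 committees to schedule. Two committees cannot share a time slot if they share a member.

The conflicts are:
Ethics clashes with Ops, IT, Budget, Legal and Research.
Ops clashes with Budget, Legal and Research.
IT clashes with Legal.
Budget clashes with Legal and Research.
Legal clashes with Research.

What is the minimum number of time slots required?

5

Ethics, Ops, Budget, Legal, Research all conflict with each other, so at least 5 time slots are needed.
Using 5 time slots: Ethics=2, Ops=4, IT=3, Budget=3, Legal=1, Research=5. Each listed conflict is separated.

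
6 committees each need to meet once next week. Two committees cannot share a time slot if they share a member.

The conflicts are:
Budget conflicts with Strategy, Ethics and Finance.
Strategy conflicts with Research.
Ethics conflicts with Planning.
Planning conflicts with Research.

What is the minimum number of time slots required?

3

The cycle Planning-Ethics-Budget-Strategy-Research-Planning has odd length 5, so it cannot be 2-colored; at least 3 time slots are needed.
3 time slots suffice: time slot 1 → {Budget, Planning}; time slot 2 → {Strategy, Ethics, Finance}; time slot 3 → {Research}. Each listed conflict is separated.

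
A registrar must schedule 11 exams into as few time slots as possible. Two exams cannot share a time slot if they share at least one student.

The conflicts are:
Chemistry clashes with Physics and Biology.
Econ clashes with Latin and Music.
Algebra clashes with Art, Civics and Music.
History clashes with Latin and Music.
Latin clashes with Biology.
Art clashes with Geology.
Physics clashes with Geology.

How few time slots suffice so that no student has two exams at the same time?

3

The cycle Latin-Econ-Music-Algebra-Art-Geology-Physics-Chemistry-Biology-Latin has odd length 9, so it cannot be 2-colored; at least 3 time slots are needed.
A valid assignment using 3 time slots: Chemistry=1, Econ=3, Algebra=1, History=3, Latin=1, Art=2, Physics=2, Geology=1, Civics=2, Biology=2, Music=2. No two conflicting exams share a time slot.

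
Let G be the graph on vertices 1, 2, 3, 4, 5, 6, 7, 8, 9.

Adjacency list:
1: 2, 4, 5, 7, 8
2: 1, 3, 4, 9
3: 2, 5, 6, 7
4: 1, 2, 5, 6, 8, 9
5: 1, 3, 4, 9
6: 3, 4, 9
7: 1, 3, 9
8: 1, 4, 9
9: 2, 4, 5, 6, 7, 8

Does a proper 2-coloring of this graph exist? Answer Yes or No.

4, 6, 9 are mutually adjacent, so at least 3 colors are needed.
So 2 colors are not enough.

No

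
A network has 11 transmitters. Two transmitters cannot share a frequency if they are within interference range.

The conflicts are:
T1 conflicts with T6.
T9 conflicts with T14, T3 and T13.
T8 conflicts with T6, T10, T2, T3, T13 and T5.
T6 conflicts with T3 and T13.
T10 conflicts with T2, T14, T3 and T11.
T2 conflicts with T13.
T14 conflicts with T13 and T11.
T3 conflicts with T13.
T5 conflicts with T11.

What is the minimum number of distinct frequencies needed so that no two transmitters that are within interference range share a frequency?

4

T8, T6, T3, T13 are mutually in conflict, so at least 4 frequencies are needed.
4 frequencies suffice: frequency 1 → {T1, T10, T13, T5}; frequency 2 → {T8, T14}; frequency 3 → {T2, T3, T11}; frequency 4 → {T9, T6}. Each listed conflict is separated.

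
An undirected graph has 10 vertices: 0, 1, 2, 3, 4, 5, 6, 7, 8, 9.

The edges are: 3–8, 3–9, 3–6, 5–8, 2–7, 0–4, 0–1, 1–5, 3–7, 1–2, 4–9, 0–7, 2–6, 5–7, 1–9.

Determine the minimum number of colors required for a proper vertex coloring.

The cycle 9-3-8-5-1-9 has odd length 5, so it cannot be 2-colored; at least 3 colors are needed.
3 colors suffice: 0=green, 1=red, 2=green, 3=red, 4=red, 5=green, 6=blue, 7=blue, 8=blue, 9=blue. Every edge joins two different colors.

3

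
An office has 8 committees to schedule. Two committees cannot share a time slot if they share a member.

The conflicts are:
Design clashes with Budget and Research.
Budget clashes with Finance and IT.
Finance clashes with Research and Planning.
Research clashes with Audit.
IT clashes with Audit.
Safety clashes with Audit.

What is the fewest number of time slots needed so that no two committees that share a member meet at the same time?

3

The cycle IT-Budget-Finance-Research-Audit-IT has odd length 5, so it cannot be 2-colored; at least 3 time slots are needed.
Using 3 time slots: Design=2, Budget=1, Finance=2, Research=1, Planning=1, IT=3, Safety=1, Audit=2. Every pair that conflicts lands in different time slots.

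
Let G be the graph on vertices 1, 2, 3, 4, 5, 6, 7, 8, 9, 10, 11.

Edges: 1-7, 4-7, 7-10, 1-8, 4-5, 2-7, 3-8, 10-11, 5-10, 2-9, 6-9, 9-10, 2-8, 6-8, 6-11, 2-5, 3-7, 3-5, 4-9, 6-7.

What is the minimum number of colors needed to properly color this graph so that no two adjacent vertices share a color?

2

3 and 5 are adjacent, so at least 2 colors are needed.
2 colors suffice: color red → {5, 7, 8, 9, 11}; color blue → {1, 2, 3, 4, 6, 10}. No two adjacent vertices share a color.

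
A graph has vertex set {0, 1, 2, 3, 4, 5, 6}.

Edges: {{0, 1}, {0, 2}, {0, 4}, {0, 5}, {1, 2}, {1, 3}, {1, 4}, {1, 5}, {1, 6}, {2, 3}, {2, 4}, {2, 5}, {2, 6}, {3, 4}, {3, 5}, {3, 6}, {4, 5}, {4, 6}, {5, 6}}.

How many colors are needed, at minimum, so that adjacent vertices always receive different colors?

6

1, 2, 3, 4, 5, 6 form a clique, so at least 6 colors are needed.
6 colors suffice: color a → {2}; color b → {5}; color c → {4}; color d → {1}; color e → {0, 6}; color f → {3}. Every edge joins two different colors.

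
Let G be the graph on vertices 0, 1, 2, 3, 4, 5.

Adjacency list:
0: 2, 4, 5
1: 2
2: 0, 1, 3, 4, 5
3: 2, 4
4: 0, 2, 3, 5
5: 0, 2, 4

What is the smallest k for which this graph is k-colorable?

4

0, 2, 4, 5 form a clique, so at least 4 colors are needed.
4 colors suffice: color a → {2}; color b → {1, 4}; color c → {0, 3}; color d → {5}. Every edge joins two different colors.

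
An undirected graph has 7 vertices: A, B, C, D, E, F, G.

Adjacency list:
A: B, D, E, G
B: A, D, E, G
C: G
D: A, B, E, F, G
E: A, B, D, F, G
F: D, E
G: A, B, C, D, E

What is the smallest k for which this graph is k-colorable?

A, B, D, E, G are mutually adjacent (a clique of size 5), so at least 5 colors are needed.
A valid assignment using 5 colors: A=purple, B=yellow, C=red, D=red, E=blue, F=green, G=green. Every edge joins two different colors.

5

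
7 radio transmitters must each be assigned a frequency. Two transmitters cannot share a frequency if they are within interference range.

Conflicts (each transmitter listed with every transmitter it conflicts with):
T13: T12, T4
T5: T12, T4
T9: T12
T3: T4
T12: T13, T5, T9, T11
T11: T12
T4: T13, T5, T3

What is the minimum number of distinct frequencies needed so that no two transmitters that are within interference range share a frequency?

2

T3 and T4 conflict, so at least 2 frequencies are needed.
A valid assignment using 2 frequencies: T13=2, T5=2, T9=2, T3=2, T12=1, T11=2, T4=1. Every pair that conflicts lands in different frequencies.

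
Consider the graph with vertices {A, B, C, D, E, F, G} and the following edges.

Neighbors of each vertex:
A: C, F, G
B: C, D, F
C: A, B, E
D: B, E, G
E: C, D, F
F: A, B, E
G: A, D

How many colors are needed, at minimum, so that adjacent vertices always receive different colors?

The cycle F-A-G-D-E-F has odd length 5, so it cannot be 2-colored; at least 3 colors are needed.
3 colors suffice: color 1 → {C, D, F}; color 2 → {A, B, E}; color 3 → {G}. Every edge joins two different colors.

3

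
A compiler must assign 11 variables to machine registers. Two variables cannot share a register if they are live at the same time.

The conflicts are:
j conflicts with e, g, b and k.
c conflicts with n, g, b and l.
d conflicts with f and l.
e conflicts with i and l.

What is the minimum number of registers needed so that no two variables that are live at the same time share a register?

The cycle j-e-l-c-g-j has odd length 5, so it cannot be 2-colored; at least 3 registers are needed.
3 registers suffice: register 1 → {j, c, d, i}; register 2 → {f, n, g, b, k, l}; register 3 → {e}. Each listed conflict is separated.

3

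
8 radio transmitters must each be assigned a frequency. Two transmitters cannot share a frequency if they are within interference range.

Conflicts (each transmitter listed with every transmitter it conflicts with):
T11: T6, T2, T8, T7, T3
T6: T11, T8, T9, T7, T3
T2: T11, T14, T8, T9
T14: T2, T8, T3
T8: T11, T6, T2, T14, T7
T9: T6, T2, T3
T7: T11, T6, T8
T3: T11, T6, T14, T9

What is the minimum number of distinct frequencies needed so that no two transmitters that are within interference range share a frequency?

4

T11, T6, T8, T7 pairwise conflict, so at least 4 frequencies are needed.
4 frequencies suffice: frequency 1 → {T8, T3}; frequency 2 → {T6, T2}; frequency 3 → {T11, T14, T9}; frequency 4 → {T7}. Every pair that conflicts lands in different frequencies.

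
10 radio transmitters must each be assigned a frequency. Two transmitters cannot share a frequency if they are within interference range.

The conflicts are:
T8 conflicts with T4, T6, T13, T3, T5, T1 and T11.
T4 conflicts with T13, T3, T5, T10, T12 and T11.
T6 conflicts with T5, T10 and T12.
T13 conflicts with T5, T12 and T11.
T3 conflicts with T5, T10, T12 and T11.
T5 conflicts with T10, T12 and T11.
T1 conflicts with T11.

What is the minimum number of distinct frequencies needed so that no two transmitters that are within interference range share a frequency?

5

T8, T4, T13, T5, T11 are mutually in conflict, so at least 5 frequencies are needed.
5 frequencies suffice: frequency 1 → {T5, T1}; frequency 2 → {T8, T10, T12}; frequency 3 → {T4, T6}; frequency 4 → {T11}; frequency 5 → {T13, T3}. No two conflicting transmitters share a frequency.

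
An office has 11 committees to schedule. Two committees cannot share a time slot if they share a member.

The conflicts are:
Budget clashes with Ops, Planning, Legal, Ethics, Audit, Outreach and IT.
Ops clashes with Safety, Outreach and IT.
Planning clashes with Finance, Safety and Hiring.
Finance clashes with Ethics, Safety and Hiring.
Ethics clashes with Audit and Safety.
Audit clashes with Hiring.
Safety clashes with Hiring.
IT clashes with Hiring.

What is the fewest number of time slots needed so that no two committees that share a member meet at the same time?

4

Planning, Finance, Safety, Hiring pairwise conflict, so at least 4 time slots are needed.
4 time slots suffice: time slot 1 → {Budget, Hiring}; time slot 2 → {Legal, Audit, Safety, Outreach, IT}; time slot 3 → {Ops, Planning, Ethics}; time slot 4 → {Finance}. No two conflicting committees share a time slot.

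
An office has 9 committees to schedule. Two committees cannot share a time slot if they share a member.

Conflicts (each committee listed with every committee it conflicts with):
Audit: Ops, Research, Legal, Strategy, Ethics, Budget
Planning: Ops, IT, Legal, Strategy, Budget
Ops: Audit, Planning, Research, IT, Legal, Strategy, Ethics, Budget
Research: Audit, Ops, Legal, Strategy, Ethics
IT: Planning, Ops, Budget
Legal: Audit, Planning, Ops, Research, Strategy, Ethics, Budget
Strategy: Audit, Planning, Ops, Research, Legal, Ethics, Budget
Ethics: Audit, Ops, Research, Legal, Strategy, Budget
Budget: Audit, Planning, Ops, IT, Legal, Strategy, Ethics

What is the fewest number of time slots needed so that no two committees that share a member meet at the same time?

6

Audit, Ops, Legal, Strategy, Ethics, Budget all conflict with each other, so at least 6 time slots are needed.
Using 6 time slots: Audit=5, Planning=5, Ops=1, Research=4, IT=2, Legal=2, Strategy=3, Ethics=6, Budget=4. Each listed conflict is separated.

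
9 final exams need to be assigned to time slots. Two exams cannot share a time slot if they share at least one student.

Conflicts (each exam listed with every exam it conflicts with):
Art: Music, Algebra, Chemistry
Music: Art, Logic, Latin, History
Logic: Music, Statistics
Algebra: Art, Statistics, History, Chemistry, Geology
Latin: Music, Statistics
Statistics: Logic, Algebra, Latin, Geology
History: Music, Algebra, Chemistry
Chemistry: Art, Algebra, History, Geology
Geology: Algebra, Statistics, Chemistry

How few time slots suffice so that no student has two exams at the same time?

Art, Algebra, Chemistry all conflict with each other, so at least 3 time slots are needed.
3 time slots suffice: time slot 1 → {Music, Algebra}; time slot 2 → {Statistics, Chemistry}; time slot 3 → {Art, Logic, Latin, History, Geology}. Each listed conflict is separated.

3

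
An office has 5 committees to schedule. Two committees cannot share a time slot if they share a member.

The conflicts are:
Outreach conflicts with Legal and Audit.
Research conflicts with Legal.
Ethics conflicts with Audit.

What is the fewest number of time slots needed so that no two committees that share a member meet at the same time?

Outreach and Audit conflict, so at least 2 time slots are needed.
Using 2 time slots: Outreach=2, Research=2, Ethics=2, Legal=1, Audit=1. Every pair that conflicts lands in different time slots.

2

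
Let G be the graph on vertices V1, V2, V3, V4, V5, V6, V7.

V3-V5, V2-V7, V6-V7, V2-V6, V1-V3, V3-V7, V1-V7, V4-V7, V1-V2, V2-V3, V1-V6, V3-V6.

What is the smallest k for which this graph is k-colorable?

V1, V2, V3, V6, V7 form a clique, so at least 5 colors are needed.
A valid assignment using 5 colors: V1=purple, V2=green, V3=red, V4=red, V5=blue, V6=yellow, V7=blue. Each edge has distinct colors on its endpoints.

5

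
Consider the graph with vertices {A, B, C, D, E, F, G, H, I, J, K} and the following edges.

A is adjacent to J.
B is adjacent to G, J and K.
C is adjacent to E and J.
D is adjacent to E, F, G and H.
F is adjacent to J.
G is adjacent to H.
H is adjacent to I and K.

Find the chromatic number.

3

D, G, H are pairwise adjacent, so at least 3 colors are needed.
3 colors suffice: color 1 → {D, I, J, K}; color 2 → {A, B, C, F, H}; color 3 → {E, G}. Every edge joins two different colors.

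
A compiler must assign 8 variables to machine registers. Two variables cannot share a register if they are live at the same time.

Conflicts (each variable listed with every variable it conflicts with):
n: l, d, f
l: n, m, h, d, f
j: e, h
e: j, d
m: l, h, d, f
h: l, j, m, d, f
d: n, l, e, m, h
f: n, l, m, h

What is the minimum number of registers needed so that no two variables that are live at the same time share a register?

4

l, m, h, d all conflict with each other, so at least 4 registers are needed.
A valid assignment using 4 registers: n=3, l=2, j=1, e=2, m=4, h=3, d=1, f=1. No two conflicting variables share a register.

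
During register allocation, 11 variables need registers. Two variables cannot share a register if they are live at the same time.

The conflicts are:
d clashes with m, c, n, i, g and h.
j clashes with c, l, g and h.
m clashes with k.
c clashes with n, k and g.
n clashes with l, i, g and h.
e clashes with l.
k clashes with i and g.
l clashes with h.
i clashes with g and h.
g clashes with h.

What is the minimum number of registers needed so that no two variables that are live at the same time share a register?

5

d, n, i, g, h are mutually in conflict, so at least 5 registers are needed.
5 registers suffice: d=4, j=3, m=1, c=2, n=3, e=2, k=3, l=1, i=5, g=1, h=2. No two conflicting variables share a register.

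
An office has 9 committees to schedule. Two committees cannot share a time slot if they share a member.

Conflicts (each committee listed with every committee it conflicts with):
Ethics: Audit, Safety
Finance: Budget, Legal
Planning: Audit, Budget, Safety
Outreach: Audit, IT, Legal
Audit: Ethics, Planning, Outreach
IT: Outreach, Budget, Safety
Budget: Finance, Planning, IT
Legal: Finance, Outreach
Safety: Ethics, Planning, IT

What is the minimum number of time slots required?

The cycle IT-Budget-Finance-Legal-Outreach-IT has odd length 5, so it cannot be 2-colored; at least 3 time slots are needed.
3 time slots suffice: time slot 1 → {Outreach, Budget, Safety}; time slot 2 → {Finance, Audit, IT}; time slot 3 → {Ethics, Planning, Legal}. Each listed conflict is separated.

3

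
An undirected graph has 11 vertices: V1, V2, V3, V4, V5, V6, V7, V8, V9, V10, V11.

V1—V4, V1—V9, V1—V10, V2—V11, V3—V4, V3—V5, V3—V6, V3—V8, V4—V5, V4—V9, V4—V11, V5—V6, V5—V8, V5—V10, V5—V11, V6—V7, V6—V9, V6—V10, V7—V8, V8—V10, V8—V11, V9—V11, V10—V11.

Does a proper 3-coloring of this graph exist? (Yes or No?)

V5, V8, V10, V11 are pairwise adjacent (a clique of size 4), so at least 4 colors are needed.
So 3 colors are not enough.

No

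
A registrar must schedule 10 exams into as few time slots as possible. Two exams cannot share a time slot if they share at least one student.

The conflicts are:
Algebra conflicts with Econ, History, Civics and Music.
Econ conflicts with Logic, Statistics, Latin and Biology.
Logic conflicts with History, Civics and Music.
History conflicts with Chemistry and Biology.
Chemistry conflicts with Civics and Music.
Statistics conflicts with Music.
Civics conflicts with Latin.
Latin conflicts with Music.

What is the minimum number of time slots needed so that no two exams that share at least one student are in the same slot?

History and Biology conflict, so at least 2 time slots are needed.
2 time slots suffice: Algebra=2, Econ=1, Logic=2, History=1, Chemistry=2, Statistics=2, Civics=1, Latin=2, Music=1, Biology=2. Every pair that conflicts lands in different time slots.

2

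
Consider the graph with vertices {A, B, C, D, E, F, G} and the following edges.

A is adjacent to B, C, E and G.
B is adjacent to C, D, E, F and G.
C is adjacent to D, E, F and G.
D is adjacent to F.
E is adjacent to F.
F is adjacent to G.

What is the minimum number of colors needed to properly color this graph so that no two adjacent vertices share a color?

B, C, D, F are mutually adjacent (a clique of size 4), so at least 4 colors are needed.
4 colors suffice: color red → {B}; color blue → {C}; color green → {A, F}; color yellow → {D, E, G}. Each edge has distinct colors on its endpoints.

4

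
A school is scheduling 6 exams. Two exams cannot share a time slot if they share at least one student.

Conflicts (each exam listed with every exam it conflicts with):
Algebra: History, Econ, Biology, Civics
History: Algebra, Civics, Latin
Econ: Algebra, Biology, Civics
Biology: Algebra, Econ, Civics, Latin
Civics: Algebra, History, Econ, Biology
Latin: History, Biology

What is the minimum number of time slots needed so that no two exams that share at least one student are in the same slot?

4

Algebra, Econ, Biology, Civics all conflict with each other, so at least 4 time slots are needed.
4 time slots suffice: time slot 1 → {Algebra, Latin}; time slot 2 → {History, Biology}; time slot 3 → {Civics}; time slot 4 → {Econ}. Each listed conflict is separated.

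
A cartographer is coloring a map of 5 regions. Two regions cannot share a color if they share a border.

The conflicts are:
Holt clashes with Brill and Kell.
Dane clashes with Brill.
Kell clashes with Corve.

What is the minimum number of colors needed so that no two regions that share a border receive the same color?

2

Holt and Kell conflict, so at least 2 colors are needed.
2 colors suffice: color 1 → {Holt, Dane, Corve}; color 2 → {Brill, Kell}. No two conflicting regions share a color.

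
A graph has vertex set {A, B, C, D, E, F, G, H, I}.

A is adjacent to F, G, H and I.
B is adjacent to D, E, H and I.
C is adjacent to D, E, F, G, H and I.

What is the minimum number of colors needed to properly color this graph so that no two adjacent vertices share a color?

B and H are adjacent, so at least 2 colors are needed.
2 colors suffice: color 1 → {A, B, C}; color 2 → {D, E, F, G, H, I}. Every edge joins two different colors.

2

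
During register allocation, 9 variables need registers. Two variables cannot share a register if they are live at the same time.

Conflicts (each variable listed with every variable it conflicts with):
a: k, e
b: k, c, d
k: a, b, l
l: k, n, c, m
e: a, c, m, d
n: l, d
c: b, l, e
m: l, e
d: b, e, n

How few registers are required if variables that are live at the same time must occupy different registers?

The cycle d-e-c-l-n-d has odd length 5, so it cannot be 2-colored; at least 3 registers are needed.
A valid assignment using 3 registers: a=3, b=1, k=2, l=1, e=1, n=3, c=2, m=2, d=2. Every pair that conflicts lands in different registers.

3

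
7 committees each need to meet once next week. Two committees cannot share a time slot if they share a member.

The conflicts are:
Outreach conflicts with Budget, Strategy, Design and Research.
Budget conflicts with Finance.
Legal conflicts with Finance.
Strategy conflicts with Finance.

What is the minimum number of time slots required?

2

Strategy and Finance conflict, so at least 2 time slots are needed.
Using 2 time slots: Outreach=1, Budget=2, Legal=2, Strategy=2, Design=2, Finance=1, Research=2. Each listed conflict is separated.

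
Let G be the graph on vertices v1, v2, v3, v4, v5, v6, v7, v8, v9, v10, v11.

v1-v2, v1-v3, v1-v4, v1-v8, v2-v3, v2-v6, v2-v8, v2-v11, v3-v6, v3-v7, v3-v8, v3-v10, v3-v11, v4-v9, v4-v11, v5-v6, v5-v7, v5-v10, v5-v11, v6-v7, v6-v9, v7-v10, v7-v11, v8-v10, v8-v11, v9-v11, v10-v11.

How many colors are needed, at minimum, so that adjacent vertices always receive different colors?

v3, v7, v10, v11 form a clique, so at least 4 colors are needed.
One proper 4-coloring: v1=red, v2=yellow, v3=blue, v4=blue, v5=blue, v6=red, v7=green, v8=green, v9=green, v10=yellow, v11=red. Every edge joins two different colors.

4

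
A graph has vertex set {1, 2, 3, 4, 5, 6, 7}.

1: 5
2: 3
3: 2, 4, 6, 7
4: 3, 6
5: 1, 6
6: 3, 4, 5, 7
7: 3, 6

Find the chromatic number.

3, 4, 6 are pairwise adjacent, so at least 3 colors are needed.
3 colors suffice: color red → {3, 5}; color blue → {1, 2, 6}; color green → {4, 7}. Each edge has distinct colors on its endpoints.

3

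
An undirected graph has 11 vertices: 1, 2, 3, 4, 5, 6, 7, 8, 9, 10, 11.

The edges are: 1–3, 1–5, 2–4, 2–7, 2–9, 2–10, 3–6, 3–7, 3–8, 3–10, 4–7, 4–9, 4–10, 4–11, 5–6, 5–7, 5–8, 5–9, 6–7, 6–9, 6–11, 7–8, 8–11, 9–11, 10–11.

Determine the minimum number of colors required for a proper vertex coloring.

2, 4, 9 form a triangle, so at least 3 colors are needed.
3 colors suffice: 1=a, 2=b, 3=b, 4=c, 5=b, 6=c, 7=a, 8=c, 9=a, 10=a, 11=b. Each edge has distinct colors on its endpoints.

3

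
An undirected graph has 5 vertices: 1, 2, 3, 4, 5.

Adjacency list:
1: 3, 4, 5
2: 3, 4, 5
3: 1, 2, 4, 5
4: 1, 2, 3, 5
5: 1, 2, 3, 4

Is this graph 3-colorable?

1, 3, 4, 5 form a clique, so at least 4 colors are needed.
So 3 colors are not enough.

No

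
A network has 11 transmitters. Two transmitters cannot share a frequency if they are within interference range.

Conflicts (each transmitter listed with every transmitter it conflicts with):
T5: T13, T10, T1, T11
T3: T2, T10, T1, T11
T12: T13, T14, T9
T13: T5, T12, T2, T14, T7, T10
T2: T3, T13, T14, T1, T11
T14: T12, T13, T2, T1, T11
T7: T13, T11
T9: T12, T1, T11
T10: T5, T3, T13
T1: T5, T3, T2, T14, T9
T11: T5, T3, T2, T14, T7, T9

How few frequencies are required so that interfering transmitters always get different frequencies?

T3, T2, T11 pairwise conflict, so at least 3 frequencies are needed.
3 frequencies suffice: frequency 1 → {T13, T1, T11}; frequency 2 → {T12, T2, T7, T10}; frequency 3 → {T5, T3, T14, T9}. Every pair that conflicts lands in different frequencies.

3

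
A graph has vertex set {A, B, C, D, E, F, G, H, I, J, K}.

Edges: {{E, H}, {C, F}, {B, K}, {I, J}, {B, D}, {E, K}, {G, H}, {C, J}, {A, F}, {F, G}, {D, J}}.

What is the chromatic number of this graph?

The cycle F-G-H-E-K-B-D-J-C-F has odd length 9, so it cannot be 2-colored; at least 3 colors are needed.
3 colors suffice: A=blue, B=blue, C=blue, D=green, E=blue, F=red, G=blue, H=red, I=blue, J=red, K=red. No two adjacent vertices share a color.

3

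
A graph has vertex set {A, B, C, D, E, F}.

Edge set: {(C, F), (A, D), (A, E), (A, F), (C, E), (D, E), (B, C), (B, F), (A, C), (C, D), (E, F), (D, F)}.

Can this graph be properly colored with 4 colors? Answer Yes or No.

No

A, C, D, E, F form a clique, so at least 5 colors are needed.
So 4 colors are not enough.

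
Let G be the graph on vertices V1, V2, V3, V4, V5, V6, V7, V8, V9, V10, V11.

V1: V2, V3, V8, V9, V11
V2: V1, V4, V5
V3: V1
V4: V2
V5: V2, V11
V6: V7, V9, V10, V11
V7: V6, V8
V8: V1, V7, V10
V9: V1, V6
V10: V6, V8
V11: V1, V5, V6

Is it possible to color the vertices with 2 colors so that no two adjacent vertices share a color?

The cycle V1-V9-V6-V7-V8-V1 has odd length 5, so it cannot be 2-colored; at least 3 colors are needed.
So 2 colors are not enough.

No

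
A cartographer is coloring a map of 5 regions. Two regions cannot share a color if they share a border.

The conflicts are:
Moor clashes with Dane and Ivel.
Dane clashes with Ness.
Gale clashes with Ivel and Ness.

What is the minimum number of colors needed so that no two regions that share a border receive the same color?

3

The cycle Ivel-Moor-Dane-Ness-Gale-Ivel has odd length 5, so it cannot be 2-colored; at least 3 colors are needed.
One proper 3-coloring: Moor=3, Dane=1, Gale=1, Ivel=2, Ness=2. Every pair that conflicts lands in different colors.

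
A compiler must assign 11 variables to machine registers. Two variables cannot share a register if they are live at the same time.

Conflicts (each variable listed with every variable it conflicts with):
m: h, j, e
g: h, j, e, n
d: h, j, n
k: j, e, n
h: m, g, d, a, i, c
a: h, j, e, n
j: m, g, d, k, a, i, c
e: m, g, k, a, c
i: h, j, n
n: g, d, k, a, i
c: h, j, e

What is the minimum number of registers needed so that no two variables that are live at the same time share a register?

2

j and i conflict, so at least 2 registers are needed.
2 registers suffice: register 1 → {h, j, e, n}; register 2 → {m, g, d, k, a, i, c}. Every pair that conflicts lands in different registers.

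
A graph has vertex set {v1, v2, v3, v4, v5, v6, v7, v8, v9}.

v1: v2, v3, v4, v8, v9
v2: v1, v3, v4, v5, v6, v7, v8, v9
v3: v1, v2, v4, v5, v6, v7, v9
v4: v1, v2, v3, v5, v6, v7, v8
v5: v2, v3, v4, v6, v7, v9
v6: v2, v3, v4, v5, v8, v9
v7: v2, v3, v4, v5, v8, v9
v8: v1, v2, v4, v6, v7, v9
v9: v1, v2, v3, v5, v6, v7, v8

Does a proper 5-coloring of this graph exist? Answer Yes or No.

The chromatic number is 5. v2, v3, v4, v5, v7 are mutually adjacent (a clique of size 5), so at least 5 colors are needed.
A valid assignment using 5 colors: v1=4, v2=1, v3=2, v4=3, v5=4, v6=5, v7=5, v8=2, v9=3.
That is already a proper 5-coloring.

Yes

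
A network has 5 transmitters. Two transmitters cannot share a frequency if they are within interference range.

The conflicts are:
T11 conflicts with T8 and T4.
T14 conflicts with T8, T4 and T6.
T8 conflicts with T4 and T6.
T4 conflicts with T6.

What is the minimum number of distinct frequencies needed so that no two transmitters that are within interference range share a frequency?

4

T14, T8, T4, T6 all conflict with each other, so at least 4 frequencies are needed.
A valid assignment using 4 frequencies: T11=3, T14=3, T8=1, T4=2, T6=4. No two conflicting transmitters share a frequency.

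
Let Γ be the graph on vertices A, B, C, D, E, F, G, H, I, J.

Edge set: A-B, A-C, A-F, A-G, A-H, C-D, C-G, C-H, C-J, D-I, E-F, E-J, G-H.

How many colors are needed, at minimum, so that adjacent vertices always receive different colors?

4

A, C, G, H form a clique, so at least 4 colors are needed.
4 colors suffice: color 1 → {B, C, F, I}; color 2 → {A, D, J}; color 3 → {E, H}; color 4 → {G}. Every edge joins two different colors.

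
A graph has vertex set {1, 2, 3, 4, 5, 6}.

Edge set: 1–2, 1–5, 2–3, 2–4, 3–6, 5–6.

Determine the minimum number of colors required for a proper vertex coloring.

3

The cycle 6-3-2-1-5-6 has odd length 5, so it cannot be 2-colored; at least 3 colors are needed.
3 colors suffice: 1=c, 2=a, 3=b, 4=b, 5=b, 6=a. No two adjacent vertices share a color.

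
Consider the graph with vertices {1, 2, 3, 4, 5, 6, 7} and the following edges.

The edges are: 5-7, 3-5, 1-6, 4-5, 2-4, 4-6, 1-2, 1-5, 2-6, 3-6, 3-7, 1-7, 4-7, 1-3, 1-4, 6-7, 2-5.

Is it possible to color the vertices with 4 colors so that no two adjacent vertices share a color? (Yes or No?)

The chromatic number is 4. 1, 3, 6, 7 form a clique, so at least 4 colors are needed.
A valid assignment using 4 colors: 1=a, 2=b, 3=c, 4=c, 5=d, 6=d, 7=b.
That is already a proper 4-coloring.

Yes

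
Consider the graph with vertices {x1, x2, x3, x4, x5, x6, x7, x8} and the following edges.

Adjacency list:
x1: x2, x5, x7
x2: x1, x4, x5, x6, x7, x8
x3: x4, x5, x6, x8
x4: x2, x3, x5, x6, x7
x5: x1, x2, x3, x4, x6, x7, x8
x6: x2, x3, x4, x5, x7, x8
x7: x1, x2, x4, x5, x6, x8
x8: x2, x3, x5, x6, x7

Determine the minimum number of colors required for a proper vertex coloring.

x2, x4, x5, x6, x7 are pairwise adjacent (a clique of size 5), so at least 5 colors are needed.
5 colors suffice: color 1 → {x5}; color 2 → {x3, x7}; color 3 → {x2}; color 4 → {x1, x6}; color 5 → {x4, x8}. Each edge has distinct colors on its endpoints.

5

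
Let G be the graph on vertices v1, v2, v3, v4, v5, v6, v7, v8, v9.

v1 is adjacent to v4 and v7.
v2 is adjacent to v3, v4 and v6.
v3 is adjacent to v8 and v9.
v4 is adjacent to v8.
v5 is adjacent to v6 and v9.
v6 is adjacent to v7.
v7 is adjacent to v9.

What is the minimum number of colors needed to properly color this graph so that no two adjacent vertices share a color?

3

The cycle v7-v9-v3-v2-v6-v7 has odd length 5, so it cannot be 2-colored; at least 3 colors are needed.
3 colors suffice: color R → {v3, v4, v6}; color B → {v1, v2, v8, v9}; color G → {v5, v7}. No two adjacent vertices share a color.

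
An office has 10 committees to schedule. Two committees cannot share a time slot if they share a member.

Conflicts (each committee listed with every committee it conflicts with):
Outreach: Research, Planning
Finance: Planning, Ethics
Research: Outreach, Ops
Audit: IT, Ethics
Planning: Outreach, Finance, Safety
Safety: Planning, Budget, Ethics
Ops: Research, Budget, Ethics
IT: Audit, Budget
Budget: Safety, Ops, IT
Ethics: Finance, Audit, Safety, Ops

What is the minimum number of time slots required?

The cycle IT-Budget-Safety-Ethics-Audit-IT has odd length 5, so it cannot be 2-colored; at least 3 time slots are needed.
3 time slots suffice: time slot 1 → {Research, Planning, Budget, Ethics}; time slot 2 → {Outreach, Finance, Audit, Safety, Ops}; time slot 3 → {IT}. Every pair that conflicts lands in different time slots.

3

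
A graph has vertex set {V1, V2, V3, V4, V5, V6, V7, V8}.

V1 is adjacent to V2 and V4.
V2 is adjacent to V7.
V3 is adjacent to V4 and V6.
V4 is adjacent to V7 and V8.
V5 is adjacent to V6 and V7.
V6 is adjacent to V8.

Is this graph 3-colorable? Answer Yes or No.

Yes

The chromatic number is 3. The cycle V4-V7-V5-V6-V8-V4 has odd length 5, so it cannot be 2-colored; at least 3 colors are needed.
3 colors suffice: color R → {V2, V4, V6}; color B → {V1, V3, V7, V8}; color G → {V5}.
That is already a proper 3-coloring.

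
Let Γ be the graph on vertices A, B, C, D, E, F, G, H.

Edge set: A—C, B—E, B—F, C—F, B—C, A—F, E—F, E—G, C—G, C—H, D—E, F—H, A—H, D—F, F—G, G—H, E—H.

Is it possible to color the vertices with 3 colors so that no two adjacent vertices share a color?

No

E, F, G, H are pairwise adjacent (a clique of size 4), so at least 4 colors are needed.
So 3 colors are not enough.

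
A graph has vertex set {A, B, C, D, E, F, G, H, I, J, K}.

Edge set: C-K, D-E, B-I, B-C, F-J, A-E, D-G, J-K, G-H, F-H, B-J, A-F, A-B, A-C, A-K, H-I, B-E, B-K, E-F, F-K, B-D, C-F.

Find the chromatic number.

A, C, F, K are pairwise adjacent (a clique of size 4), so at least 4 colors are needed.
4 colors suffice: color red → {B, F, G}; color blue → {E, H, K}; color green → {A, D, I, J}; color yellow → {C}. Every edge joins two different colors.

4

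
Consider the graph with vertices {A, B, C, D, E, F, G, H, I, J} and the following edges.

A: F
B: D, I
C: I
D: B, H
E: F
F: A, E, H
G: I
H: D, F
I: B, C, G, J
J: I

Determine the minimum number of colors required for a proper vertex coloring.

D and H are adjacent, so at least 2 colors are needed.
2 colors suffice: color 1 → {D, F, I}; color 2 → {A, B, C, E, G, H, J}. No two adjacent vertices share a color.

2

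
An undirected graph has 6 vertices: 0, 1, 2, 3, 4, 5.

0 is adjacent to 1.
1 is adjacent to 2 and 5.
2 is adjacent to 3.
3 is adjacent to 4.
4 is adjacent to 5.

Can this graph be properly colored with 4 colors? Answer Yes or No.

The chromatic number is 3. The cycle 5-4-3-2-1-5 has odd length 5, so it cannot be 2-colored; at least 3 colors are needed.
3 colors suffice: color red → {1, 3}; color blue → {0, 2, 4}; color green → {5}.
Since 4 ≥ 3, a proper 4-coloring certainly exists.

Yes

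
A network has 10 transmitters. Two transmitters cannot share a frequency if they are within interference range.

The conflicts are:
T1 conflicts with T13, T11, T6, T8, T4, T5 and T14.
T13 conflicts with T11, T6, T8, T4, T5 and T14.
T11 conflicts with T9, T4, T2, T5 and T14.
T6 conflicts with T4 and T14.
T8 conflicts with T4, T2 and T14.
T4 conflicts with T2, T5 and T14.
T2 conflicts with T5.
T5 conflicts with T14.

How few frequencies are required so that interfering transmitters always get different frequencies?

T1, T13, T11, T4, T5, T14 are mutually in conflict, so at least 6 frequencies are needed.
Using 6 frequencies: T1=4, T13=3, T11=5, T9=1, T6=5, T8=5, T4=1, T2=2, T5=6, T14=2. Each listed conflict is separated.

6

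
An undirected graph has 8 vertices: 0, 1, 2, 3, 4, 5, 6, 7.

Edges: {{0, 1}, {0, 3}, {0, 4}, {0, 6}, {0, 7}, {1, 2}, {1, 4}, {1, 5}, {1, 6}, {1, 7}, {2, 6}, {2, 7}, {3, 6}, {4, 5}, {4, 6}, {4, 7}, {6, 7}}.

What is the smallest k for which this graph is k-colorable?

0, 1, 4, 6, 7 are pairwise adjacent (a clique of size 5), so at least 5 colors are needed.
5 colors suffice: color a → {1, 3}; color b → {5, 6}; color c → {2, 4}; color d → {0}; color e → {7}. Every edge joins two different colors.

5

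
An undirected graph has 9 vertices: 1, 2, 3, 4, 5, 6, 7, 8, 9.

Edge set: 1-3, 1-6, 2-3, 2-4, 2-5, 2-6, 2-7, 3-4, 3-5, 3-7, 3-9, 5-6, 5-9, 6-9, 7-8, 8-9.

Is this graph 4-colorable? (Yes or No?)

Yes

The chromatic number is 3. 2, 3, 5 are pairwise adjacent, so at least 3 colors are needed.
3 colors suffice: color red → {3, 6, 8}; color blue → {1, 2, 9}; color green → {4, 5, 7}.
Since 4 ≥ 3, a proper 4-coloring certainly exists.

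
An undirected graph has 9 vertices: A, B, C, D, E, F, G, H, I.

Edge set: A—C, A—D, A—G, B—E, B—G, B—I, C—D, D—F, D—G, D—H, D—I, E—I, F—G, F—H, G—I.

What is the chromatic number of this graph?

B, E, I are mutually adjacent, so at least 3 colors are needed.
3 colors suffice: color red → {B, D}; color blue → {C, E, G, H}; color green → {A, F, I}. Every edge joins two different colors.

3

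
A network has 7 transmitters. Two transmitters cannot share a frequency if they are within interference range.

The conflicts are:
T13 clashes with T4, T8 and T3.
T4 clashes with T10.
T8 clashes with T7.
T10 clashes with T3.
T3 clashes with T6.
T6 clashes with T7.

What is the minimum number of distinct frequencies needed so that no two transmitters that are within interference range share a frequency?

3

The cycle T7-T8-T13-T3-T6-T7 has odd length 5, so it cannot be 2-colored; at least 3 frequencies are needed.
Using 3 frequencies: T13=1, T4=2, T8=2, T10=1, T3=2, T6=3, T7=1. Every pair that conflicts lands in different frequencies.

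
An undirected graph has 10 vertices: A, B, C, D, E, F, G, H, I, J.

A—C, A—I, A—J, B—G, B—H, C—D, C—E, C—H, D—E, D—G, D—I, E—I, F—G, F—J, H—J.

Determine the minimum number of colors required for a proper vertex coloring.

C, D, E are pairwise adjacent, so at least 3 colors are needed.
3 colors suffice: color red → {B, D, J}; color blue → {C, G, I}; color green → {A, E, F, H}. No two adjacent vertices share a color.

3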